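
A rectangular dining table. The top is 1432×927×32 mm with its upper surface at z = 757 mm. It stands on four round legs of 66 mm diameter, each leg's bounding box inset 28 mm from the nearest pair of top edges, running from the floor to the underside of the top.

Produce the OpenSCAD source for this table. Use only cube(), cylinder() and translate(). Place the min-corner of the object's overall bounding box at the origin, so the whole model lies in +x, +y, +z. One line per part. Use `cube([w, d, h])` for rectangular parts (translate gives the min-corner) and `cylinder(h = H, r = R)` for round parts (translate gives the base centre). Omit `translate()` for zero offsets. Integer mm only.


translate([0, 0, 725]) cube([1432, 927, 32]);
translate([61, 61, 0]) cylinder(h = 725, r = 33);
translate([1371, 61, 0]) cylinder(h = 725, r = 33);
translate([61, 866, 0]) cylinder(h = 725, r = 33);
translate([1371, 866, 0]) cylinder(h = 725, r = 33);


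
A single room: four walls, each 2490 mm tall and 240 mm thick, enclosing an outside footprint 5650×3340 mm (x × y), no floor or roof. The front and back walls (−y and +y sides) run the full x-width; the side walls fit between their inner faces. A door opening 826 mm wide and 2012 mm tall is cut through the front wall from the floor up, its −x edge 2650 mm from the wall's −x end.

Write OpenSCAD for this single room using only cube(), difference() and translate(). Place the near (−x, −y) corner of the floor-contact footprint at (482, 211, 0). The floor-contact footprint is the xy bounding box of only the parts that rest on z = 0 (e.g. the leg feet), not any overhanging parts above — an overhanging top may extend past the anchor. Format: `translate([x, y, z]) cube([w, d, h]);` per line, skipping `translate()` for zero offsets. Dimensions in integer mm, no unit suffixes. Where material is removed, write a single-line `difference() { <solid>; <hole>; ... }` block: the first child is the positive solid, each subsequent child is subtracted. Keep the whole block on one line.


difference() { translate([482, 211, 0]) cube([5650, 240, 2490]); translate([3132, 211, 0]) cube([826, 240, 2012]); }
translate([482, 3311, 0]) cube([5650, 240, 2490]);
translate([482, 451, 0]) cube([240, 2860, 2490]);
translate([5892, 451, 0]) cube([240, 2860, 2490]);


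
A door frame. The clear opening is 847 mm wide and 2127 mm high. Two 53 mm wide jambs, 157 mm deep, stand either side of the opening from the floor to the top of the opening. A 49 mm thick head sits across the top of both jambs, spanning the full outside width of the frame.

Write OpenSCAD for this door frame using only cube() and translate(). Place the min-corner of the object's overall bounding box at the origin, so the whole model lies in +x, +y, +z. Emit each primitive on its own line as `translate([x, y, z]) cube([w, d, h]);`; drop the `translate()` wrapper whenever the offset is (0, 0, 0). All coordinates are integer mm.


cube([53, 157, 2127]);
translate([900, 0, 0]) cube([53, 157, 2127]);
translate([0, 0, 2127]) cube([953, 157, 49]);


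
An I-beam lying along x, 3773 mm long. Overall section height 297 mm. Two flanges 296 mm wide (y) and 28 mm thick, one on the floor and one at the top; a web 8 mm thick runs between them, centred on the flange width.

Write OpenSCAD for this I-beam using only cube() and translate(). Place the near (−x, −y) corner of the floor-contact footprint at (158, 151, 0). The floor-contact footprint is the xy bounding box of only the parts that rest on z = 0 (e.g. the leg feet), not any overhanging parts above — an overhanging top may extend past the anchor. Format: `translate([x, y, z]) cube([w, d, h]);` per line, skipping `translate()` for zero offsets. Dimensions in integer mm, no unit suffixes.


translate([158, 151, 0]) cube([3773, 296, 28]);
translate([158, 295, 28]) cube([3773, 8, 241]);
translate([158, 151, 269]) cube([3773, 296, 28]);


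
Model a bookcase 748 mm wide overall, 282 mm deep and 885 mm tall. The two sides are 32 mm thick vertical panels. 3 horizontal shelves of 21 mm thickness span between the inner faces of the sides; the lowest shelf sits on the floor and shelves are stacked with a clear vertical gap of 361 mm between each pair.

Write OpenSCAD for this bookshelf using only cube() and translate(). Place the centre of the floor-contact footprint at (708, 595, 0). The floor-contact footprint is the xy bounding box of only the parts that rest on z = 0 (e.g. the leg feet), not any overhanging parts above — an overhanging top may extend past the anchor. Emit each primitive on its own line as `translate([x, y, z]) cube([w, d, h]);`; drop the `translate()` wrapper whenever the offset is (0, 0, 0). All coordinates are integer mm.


translate([334, 454, 0]) cube([32, 282, 885]);
translate([1050, 454, 0]) cube([32, 282, 885]);
translate([366, 454, 0]) cube([684, 282, 21]);
translate([366, 454, 382]) cube([684, 282, 21]);
translate([366, 454, 764]) cube([684, 282, 21]);


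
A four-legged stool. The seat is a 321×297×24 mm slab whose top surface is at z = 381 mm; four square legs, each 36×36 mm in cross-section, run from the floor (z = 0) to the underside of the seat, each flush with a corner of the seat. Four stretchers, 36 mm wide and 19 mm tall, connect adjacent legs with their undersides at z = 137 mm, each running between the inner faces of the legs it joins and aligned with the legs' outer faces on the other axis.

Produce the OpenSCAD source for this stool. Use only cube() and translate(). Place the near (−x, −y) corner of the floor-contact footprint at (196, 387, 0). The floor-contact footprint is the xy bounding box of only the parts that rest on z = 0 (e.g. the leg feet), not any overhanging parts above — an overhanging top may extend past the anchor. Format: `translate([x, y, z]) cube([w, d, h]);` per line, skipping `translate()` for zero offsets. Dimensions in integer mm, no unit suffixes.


translate([196, 387, 357]) cube([321, 297, 24]);
translate([196, 387, 0]) cube([36, 36, 357]);
translate([481, 387, 0]) cube([36, 36, 357]);
translate([196, 648, 0]) cube([36, 36, 357]);
translate([481, 648, 0]) cube([36, 36, 357]);
translate([232, 387, 137]) cube([249, 36, 19]);
translate([232, 648, 137]) cube([249, 36, 19]);
translate([196, 423, 137]) cube([36, 225, 19]);
translate([481, 423, 137]) cube([36, 225, 19]);


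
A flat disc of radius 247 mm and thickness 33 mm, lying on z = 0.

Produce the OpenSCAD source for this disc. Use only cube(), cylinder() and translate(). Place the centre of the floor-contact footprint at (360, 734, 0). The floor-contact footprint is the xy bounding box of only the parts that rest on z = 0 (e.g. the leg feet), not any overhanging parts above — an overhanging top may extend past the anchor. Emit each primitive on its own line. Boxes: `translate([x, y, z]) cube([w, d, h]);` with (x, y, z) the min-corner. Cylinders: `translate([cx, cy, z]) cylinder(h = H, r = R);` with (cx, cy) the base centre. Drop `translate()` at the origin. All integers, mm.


translate([360, 734, 0]) cylinder(h = 33, r = 247);


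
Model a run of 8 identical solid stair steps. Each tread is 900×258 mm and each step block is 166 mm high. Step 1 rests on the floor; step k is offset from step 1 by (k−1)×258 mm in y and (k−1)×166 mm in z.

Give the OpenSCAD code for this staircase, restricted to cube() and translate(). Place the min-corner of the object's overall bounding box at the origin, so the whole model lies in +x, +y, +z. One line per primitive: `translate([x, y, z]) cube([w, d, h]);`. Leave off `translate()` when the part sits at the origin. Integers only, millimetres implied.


cube([900, 258, 166]);
translate([0, 258, 166]) cube([900, 258, 166]);
translate([0, 516, 332]) cube([900, 258, 166]);
translate([0, 774, 498]) cube([900, 258, 166]);
translate([0, 1032, 664]) cube([900, 258, 166]);
translate([0, 1290, 830]) cube([900, 258, 166]);
translate([0, 1548, 996]) cube([900, 258, 166]);
translate([0, 1806, 1162]) cube([900, 258, 166]);


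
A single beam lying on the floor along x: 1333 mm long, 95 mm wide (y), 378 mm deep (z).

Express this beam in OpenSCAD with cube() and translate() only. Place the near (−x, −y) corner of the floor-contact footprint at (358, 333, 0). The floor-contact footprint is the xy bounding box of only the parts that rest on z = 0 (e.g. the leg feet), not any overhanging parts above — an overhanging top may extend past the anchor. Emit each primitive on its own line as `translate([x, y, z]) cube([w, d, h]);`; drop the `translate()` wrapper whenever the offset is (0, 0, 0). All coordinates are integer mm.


translate([358, 333, 0]) cube([1333, 95, 378]);


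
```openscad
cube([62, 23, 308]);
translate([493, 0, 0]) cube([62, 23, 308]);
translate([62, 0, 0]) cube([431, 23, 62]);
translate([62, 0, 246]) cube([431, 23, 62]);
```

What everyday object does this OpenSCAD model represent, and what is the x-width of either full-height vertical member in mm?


A picture frame. The border width is 62 mm.

Four thin pieces enclosing a rectangular opening — a picture frame. The two full-height stiles are 308 mm tall; the top rail sits at z = 246 and is 62 mm tall, so the border above the opening is 308 − 246 = 62 mm, matching the stile x-width.


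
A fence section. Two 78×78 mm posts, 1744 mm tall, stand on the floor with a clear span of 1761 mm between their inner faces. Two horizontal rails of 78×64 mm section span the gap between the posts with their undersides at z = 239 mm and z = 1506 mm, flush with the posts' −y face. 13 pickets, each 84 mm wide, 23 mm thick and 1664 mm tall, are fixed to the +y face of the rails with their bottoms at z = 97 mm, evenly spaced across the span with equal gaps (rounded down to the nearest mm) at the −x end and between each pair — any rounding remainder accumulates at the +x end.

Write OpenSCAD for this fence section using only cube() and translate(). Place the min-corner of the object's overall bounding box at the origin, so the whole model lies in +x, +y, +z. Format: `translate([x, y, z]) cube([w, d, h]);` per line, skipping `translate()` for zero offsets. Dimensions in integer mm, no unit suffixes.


cube([78, 78, 1744]);
translate([1839, 0, 0]) cube([78, 78, 1744]);
translate([78, 0, 239]) cube([1761, 78, 64]);
translate([78, 0, 1506]) cube([1761, 78, 64]);
translate([125, 78, 97]) cube([84, 23, 1664]);
translate([256, 78, 97]) cube([84, 23, 1664]);
translate([387, 78, 97]) cube([84, 23, 1664]);
translate([518, 78, 97]) cube([84, 23, 1664]);
translate([649, 78, 97]) cube([84, 23, 1664]);
translate([780, 78, 97]) cube([84, 23, 1664]);
translate([911, 78, 97]) cube([84, 23, 1664]);
translate([1042, 78, 97]) cube([84, 23, 1664]);
translate([1173, 78, 97]) cube([84, 23, 1664]);
translate([1304, 78, 97]) cube([84, 23, 1664]);
translate([1435, 78, 97]) cube([84, 23, 1664]);
translate([1566, 78, 97]) cube([84, 23, 1664]);
translate([1697, 78, 97]) cube([84, 23, 1664]);


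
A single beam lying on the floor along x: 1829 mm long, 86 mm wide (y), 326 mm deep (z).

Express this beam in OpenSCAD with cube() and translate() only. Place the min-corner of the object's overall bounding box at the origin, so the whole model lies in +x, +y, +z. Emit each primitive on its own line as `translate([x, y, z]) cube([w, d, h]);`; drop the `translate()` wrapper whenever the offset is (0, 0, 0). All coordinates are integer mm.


cube([1829, 86, 326]);


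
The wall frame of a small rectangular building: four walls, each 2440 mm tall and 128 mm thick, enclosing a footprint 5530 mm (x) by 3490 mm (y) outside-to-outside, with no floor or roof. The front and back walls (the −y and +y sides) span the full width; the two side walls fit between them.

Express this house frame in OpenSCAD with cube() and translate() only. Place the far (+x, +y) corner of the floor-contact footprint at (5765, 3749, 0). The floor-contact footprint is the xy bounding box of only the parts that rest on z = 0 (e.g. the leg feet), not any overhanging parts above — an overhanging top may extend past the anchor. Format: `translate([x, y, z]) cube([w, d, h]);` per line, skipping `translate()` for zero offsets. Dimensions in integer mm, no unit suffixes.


translate([235, 259, 0]) cube([5530, 128, 2440]);
translate([235, 3621, 0]) cube([5530, 128, 2440]);
translate([235, 387, 0]) cube([128, 3234, 2440]);
translate([5637, 387, 0]) cube([128, 3234, 2440]);


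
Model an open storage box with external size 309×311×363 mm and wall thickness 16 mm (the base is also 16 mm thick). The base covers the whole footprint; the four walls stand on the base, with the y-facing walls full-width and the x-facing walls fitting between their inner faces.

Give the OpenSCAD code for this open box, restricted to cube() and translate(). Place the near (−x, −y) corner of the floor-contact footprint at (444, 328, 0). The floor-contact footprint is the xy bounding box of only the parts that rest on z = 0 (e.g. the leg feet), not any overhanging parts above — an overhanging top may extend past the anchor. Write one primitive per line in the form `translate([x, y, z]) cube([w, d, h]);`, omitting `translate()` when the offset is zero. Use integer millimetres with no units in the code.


translate([444, 328, 0]) cube([309, 311, 16]);
translate([444, 328, 16]) cube([309, 16, 347]);
translate([444, 623, 16]) cube([309, 16, 347]);
translate([444, 344, 16]) cube([16, 279, 347]);
translate([737, 344, 16]) cube([16, 279, 347]);


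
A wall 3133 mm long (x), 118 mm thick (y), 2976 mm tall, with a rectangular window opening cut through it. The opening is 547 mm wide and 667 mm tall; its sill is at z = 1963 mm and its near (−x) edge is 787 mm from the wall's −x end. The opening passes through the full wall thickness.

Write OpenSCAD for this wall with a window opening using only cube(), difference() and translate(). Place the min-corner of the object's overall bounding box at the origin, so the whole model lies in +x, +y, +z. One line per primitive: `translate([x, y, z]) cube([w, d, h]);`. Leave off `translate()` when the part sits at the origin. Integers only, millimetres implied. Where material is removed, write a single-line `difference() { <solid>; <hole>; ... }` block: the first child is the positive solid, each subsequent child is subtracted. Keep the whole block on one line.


difference() { cube([3133, 118, 2976]); translate([787, 0, 1963]) cube([547, 118, 667]); }


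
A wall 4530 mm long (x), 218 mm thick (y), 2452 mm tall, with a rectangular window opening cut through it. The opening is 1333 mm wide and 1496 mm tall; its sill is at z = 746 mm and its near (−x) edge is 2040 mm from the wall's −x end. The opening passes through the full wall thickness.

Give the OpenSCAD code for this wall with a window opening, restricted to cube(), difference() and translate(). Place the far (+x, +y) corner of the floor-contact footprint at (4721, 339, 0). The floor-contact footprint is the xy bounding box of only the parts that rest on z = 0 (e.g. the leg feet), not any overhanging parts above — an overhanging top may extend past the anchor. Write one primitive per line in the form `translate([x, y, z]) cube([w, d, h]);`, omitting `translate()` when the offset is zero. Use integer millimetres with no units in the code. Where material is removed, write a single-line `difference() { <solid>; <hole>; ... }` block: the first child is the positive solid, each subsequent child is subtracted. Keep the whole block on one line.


difference() { translate([191, 121, 0]) cube([4530, 218, 2452]); translate([2231, 121, 746]) cube([1333, 218, 1496]); }


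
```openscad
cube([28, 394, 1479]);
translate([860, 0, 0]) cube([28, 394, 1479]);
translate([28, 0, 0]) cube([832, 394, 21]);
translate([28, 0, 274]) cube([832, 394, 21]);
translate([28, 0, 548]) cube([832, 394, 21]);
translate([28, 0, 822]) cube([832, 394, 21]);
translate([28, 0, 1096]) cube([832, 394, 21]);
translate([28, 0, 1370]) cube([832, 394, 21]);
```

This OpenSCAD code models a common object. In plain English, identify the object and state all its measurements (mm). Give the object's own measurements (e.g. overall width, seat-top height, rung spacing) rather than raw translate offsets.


An open bookshelf. Two side panels, each 28 mm thick, 394 mm deep and 1479 mm tall, stand 888 mm apart (outside-to-outside). Between them sit 6 shelves, each 21 mm thick and 394 mm deep, spanning the full gap between the sides. The bottom shelf rests on the floor (its underside at z = 0) and the clear gap between one shelf's top and the next shelf's underside is 253 mm.


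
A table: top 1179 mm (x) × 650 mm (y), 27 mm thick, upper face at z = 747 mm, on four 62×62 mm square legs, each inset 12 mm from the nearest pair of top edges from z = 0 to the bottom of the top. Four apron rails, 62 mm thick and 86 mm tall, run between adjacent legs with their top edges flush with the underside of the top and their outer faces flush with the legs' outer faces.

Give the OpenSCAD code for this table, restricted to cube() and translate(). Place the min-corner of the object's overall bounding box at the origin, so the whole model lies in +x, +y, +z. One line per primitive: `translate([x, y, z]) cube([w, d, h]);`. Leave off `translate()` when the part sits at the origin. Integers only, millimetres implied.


translate([0, 0, 720]) cube([1179, 650, 27]);
translate([12, 12, 0]) cube([62, 62, 720]);
translate([1105, 12, 0]) cube([62, 62, 720]);
translate([12, 576, 0]) cube([62, 62, 720]);
translate([1105, 576, 0]) cube([62, 62, 720]);
translate([74, 12, 634]) cube([1031, 62, 86]);
translate([74, 576, 634]) cube([1031, 62, 86]);
translate([12, 74, 634]) cube([62, 502, 86]);
translate([1105, 74, 634]) cube([62, 502, 86]);


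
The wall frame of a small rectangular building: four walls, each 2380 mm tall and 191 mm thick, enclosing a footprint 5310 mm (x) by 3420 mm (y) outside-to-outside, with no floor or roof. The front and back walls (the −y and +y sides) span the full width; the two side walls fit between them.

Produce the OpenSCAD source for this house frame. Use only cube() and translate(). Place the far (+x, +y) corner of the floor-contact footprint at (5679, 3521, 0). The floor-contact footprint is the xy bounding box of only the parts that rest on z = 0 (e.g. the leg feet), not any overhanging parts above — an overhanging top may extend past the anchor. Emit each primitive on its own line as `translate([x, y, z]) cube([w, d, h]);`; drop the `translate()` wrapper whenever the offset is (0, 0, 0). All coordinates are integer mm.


translate([369, 101, 0]) cube([5310, 191, 2380]);
translate([369, 3330, 0]) cube([5310, 191, 2380]);
translate([369, 292, 0]) cube([191, 3038, 2380]);
translate([5488, 292, 0]) cube([191, 3038, 2380]);


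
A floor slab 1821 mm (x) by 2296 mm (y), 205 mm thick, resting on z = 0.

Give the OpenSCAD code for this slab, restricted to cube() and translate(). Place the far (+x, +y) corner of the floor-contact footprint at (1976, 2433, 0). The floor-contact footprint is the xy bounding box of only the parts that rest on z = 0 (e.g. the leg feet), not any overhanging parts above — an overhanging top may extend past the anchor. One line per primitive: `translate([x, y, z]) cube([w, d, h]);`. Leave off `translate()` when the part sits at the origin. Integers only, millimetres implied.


translate([155, 137, 0]) cube([1821, 2296, 205]);


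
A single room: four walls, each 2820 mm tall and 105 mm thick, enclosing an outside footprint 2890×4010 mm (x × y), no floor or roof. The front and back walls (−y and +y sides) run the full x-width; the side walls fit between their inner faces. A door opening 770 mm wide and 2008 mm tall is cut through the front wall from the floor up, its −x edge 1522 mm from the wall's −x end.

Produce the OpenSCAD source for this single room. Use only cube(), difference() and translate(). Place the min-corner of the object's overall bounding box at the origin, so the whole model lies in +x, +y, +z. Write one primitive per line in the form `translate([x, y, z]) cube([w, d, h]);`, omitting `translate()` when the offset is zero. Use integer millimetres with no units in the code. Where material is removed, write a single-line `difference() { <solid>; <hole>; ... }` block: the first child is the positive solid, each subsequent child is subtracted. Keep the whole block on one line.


difference() { cube([2890, 105, 2820]); translate([1522, 0, 0]) cube([770, 105, 2008]); }
translate([0, 3905, 0]) cube([2890, 105, 2820]);
translate([0, 105, 0]) cube([105, 3800, 2820]);
translate([2785, 105, 0]) cube([105, 3800, 2820]);


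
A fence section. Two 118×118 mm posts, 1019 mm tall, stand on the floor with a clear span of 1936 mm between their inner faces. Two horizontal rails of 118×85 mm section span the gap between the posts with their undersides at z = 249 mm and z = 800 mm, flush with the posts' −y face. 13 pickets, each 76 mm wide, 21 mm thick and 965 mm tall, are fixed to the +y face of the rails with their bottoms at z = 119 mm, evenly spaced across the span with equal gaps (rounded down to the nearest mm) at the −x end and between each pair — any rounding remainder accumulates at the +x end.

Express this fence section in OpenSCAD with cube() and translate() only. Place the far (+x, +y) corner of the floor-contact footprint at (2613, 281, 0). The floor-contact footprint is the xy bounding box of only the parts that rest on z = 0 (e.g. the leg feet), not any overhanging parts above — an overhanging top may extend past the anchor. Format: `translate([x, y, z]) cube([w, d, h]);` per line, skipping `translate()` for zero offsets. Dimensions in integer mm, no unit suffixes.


translate([441, 163, 0]) cube([118, 118, 1019]);
translate([2495, 163, 0]) cube([118, 118, 1019]);
translate([559, 163, 249]) cube([1936, 118, 85]);
translate([559, 163, 800]) cube([1936, 118, 85]);
translate([626, 281, 119]) cube([76, 21, 965]);
translate([769, 281, 119]) cube([76, 21, 965]);
translate([912, 281, 119]) cube([76, 21, 965]);
translate([1055, 281, 119]) cube([76, 21, 965]);
translate([1198, 281, 119]) cube([76, 21, 965]);
translate([1341, 281, 119]) cube([76, 21, 965]);
translate([1484, 281, 119]) cube([76, 21, 965]);
translate([1627, 281, 119]) cube([76, 21, 965]);
translate([1770, 281, 119]) cube([76, 21, 965]);
translate([1913, 281, 119]) cube([76, 21, 965]);
translate([2056, 281, 119]) cube([76, 21, 965]);
translate([2199, 281, 119]) cube([76, 21, 965]);
translate([2342, 281, 119]) cube([76, 21, 965]);


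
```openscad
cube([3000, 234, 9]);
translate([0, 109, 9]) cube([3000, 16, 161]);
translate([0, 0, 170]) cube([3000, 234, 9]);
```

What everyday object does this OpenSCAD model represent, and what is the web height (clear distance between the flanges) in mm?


An I-beam. The web height is 161 mm.

Two wide flanges with a thin centred web — an I-beam. Overall 179 mm minus two 9 mm flanges gives a web of 179 − 2·9 = 161 mm.


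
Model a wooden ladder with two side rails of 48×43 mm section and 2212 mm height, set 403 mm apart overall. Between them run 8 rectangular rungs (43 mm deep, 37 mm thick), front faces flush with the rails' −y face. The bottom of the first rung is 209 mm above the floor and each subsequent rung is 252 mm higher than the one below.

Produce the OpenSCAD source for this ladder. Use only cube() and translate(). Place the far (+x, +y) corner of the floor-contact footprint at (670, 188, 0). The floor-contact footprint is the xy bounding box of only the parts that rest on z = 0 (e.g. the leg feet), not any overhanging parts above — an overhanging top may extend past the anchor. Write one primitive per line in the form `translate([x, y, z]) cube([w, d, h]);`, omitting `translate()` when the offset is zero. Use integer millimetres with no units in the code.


// rung span = 403 - 2*48 = 307
// rung[k] z = 209 + k*252
translate([267, 145, 0]) cube([48, 43, 2212]);
translate([622, 145, 0]) cube([48, 43, 2212]);
translate([315, 145, 209]) cube([307, 43, 37]);
translate([315, 145, 461]) cube([307, 43, 37]);
translate([315, 145, 713]) cube([307, 43, 37]);
translate([315, 145, 965]) cube([307, 43, 37]);
translate([315, 145, 1217]) cube([307, 43, 37]);
translate([315, 145, 1469]) cube([307, 43, 37]);
translate([315, 145, 1721]) cube([307, 43, 37]);
translate([315, 145, 1973]) cube([307, 43, 37]);


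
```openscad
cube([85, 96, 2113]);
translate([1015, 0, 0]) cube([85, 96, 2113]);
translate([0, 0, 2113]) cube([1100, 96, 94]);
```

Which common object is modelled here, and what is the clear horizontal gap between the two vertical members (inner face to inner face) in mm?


A door frame. The clear opening width is 930 mm.

Two 2113 mm tall posts with a header on top — a door frame. The left jamb is 85 mm wide at x = 0; the right jamb starts at x = 1015. The clear opening is 1015 − 85 = 930 mm.


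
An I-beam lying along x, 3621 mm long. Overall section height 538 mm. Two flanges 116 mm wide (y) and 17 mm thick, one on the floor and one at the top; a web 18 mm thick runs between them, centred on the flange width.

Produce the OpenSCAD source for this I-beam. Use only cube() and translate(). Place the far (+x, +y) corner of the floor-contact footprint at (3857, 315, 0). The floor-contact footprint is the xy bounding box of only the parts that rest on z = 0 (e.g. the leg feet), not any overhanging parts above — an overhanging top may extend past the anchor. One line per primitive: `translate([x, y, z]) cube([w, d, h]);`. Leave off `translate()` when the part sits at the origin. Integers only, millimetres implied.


translate([236, 199, 0]) cube([3621, 116, 17]);
translate([236, 248, 17]) cube([3621, 18, 504]);
translate([236, 199, 521]) cube([3621, 116, 17]);


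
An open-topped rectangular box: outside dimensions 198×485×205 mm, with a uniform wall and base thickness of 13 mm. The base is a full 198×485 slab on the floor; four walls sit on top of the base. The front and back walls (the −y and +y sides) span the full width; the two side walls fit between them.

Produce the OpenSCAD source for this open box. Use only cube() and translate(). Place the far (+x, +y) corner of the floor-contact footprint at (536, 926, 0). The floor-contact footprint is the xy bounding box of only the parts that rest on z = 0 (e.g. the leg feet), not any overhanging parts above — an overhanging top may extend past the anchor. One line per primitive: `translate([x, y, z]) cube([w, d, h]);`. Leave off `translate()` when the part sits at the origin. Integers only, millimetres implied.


translate([338, 441, 0]) cube([198, 485, 13]);
translate([338, 441, 13]) cube([198, 13, 192]);
translate([338, 913, 13]) cube([198, 13, 192]);
translate([338, 454, 13]) cube([13, 459, 192]);
translate([523, 454, 13]) cube([13, 459, 192]);


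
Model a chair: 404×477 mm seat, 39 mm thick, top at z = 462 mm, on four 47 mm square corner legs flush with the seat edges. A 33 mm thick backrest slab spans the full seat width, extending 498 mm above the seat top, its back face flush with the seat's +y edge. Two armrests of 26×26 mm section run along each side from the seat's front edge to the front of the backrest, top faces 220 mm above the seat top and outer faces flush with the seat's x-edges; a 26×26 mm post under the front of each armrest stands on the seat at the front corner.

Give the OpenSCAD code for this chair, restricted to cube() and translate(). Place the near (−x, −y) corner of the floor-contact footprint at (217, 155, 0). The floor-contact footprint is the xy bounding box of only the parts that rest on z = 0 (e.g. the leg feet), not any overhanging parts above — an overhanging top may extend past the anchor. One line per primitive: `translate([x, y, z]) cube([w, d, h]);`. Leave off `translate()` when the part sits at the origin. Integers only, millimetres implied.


translate([217, 155, 423]) cube([404, 477, 39]);
translate([217, 155, 0]) cube([47, 47, 423]);
translate([574, 155, 0]) cube([47, 47, 423]);
translate([217, 585, 0]) cube([47, 47, 423]);
translate([574, 585, 0]) cube([47, 47, 423]);
translate([217, 599, 462]) cube([404, 33, 498]);
translate([217, 155, 656]) cube([26, 444, 26]);
translate([595, 155, 656]) cube([26, 444, 26]);
translate([217, 155, 462]) cube([26, 26, 194]);
translate([595, 155, 462]) cube([26, 26, 194]);


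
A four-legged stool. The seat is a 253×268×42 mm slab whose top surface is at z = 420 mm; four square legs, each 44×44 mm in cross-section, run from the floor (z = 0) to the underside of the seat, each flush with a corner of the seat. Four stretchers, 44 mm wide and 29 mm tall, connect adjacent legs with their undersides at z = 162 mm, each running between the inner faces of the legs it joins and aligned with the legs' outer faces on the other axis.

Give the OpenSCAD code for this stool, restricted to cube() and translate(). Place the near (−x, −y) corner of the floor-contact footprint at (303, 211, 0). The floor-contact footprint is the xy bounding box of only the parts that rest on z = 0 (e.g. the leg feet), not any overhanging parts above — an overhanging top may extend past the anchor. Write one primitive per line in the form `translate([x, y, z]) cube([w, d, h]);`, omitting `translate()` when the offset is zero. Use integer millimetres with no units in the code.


translate([303, 211, 378]) cube([253, 268, 42]);
translate([303, 211, 0]) cube([44, 44, 378]);
translate([512, 211, 0]) cube([44, 44, 378]);
translate([303, 435, 0]) cube([44, 44, 378]);
translate([512, 435, 0]) cube([44, 44, 378]);
translate([347, 211, 162]) cube([165, 44, 29]);
translate([347, 435, 162]) cube([165, 44, 29]);
translate([303, 255, 162]) cube([44, 180, 29]);
translate([512, 255, 162]) cube([44, 180, 29]);


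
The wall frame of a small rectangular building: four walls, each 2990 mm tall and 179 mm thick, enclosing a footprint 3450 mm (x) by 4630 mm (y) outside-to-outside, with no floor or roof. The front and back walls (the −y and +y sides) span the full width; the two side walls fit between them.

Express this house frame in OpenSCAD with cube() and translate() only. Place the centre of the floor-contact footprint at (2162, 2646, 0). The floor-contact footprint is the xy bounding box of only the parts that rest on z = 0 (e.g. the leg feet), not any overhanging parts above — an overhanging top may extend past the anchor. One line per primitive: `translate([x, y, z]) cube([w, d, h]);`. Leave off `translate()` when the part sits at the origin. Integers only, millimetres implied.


translate([437, 331, 0]) cube([3450, 179, 2990]);
translate([437, 4782, 0]) cube([3450, 179, 2990]);
translate([437, 510, 0]) cube([179, 4272, 2990]);
translate([3708, 510, 0]) cube([179, 4272, 2990]);


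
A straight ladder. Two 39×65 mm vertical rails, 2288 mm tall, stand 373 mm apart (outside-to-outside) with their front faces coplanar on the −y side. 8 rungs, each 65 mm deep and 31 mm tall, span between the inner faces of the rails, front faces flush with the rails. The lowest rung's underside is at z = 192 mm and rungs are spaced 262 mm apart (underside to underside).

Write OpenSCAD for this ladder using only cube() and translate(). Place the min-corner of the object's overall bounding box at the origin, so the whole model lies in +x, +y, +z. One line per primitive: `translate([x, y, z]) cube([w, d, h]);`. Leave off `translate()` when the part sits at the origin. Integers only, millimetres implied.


cube([39, 65, 2288]);
translate([334, 0, 0]) cube([39, 65, 2288]);
translate([39, 0, 192]) cube([295, 65, 31]);
translate([39, 0, 454]) cube([295, 65, 31]);
translate([39, 0, 716]) cube([295, 65, 31]);
translate([39, 0, 978]) cube([295, 65, 31]);
translate([39, 0, 1240]) cube([295, 65, 31]);
translate([39, 0, 1502]) cube([295, 65, 31]);
translate([39, 0, 1764]) cube([295, 65, 31]);
translate([39, 0, 2026]) cube([295, 65, 31]);


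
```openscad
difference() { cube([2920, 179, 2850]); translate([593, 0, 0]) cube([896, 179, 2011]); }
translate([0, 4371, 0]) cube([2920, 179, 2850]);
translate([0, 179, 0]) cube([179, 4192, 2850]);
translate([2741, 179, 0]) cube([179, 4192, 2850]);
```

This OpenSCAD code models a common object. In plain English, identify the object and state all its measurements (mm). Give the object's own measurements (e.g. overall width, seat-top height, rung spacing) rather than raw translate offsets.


A single room: four walls, each 2850 mm tall and 179 mm thick, enclosing an outside footprint 2920×4550 mm (x × y), no floor or roof. The front and back walls (−y and +y sides) run the full x-width; the side walls fit between their inner faces. A door opening 896 mm wide and 2011 mm tall is cut through the front wall from the floor up, its −x edge 593 mm from the wall's −x end.


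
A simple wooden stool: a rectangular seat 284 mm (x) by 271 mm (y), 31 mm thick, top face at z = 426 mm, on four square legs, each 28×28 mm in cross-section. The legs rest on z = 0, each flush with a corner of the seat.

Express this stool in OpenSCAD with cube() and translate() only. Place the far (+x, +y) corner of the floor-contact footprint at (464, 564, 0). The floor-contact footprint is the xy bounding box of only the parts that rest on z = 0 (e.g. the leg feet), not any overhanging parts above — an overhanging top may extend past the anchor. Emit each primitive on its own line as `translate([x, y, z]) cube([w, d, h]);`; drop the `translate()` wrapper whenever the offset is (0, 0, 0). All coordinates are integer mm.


translate([180, 293, 395]) cube([284, 271, 31]);
translate([180, 293, 0]) cube([28, 28, 395]);
translate([436, 293, 0]) cube([28, 28, 395]);
translate([180, 536, 0]) cube([28, 28, 395]);
translate([436, 536, 0]) cube([28, 28, 395]);


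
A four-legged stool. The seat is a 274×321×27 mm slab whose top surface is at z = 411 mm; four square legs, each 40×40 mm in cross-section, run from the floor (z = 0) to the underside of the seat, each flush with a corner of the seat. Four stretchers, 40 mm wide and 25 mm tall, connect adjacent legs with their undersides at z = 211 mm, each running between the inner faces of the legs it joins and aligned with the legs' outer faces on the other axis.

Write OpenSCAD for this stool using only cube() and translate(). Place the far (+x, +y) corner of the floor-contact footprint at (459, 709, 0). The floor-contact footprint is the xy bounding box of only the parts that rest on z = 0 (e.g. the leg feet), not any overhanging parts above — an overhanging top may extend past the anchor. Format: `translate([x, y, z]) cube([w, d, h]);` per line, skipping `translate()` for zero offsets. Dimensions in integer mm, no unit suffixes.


// leg_h = 411 - 27 = 384
// stretcher span = 274 - 2*40 = 194
translate([185, 388, 384]) cube([274, 321, 27]);
translate([185, 388, 0]) cube([40, 40, 384]);
translate([419, 388, 0]) cube([40, 40, 384]);
translate([185, 669, 0]) cube([40, 40, 384]);
translate([419, 669, 0]) cube([40, 40, 384]);
translate([225, 388, 211]) cube([194, 40, 25]);
translate([225, 669, 211]) cube([194, 40, 25]);
translate([185, 428, 211]) cube([40, 241, 25]);
translate([419, 428, 211]) cube([40, 241, 25]);


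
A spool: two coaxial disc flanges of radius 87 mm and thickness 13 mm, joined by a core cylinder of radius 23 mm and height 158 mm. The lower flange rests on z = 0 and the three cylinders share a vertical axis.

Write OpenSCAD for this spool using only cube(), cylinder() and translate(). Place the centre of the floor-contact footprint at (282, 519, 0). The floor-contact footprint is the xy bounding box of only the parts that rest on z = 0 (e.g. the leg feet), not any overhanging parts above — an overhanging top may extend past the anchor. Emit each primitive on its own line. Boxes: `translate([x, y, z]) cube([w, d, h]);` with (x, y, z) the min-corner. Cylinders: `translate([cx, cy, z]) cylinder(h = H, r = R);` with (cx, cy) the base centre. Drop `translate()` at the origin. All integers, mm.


translate([282, 519, 0]) cylinder(h = 13, r = 87);
translate([282, 519, 13]) cylinder(h = 158, r = 23);
translate([282, 519, 171]) cylinder(h = 13, r = 87);


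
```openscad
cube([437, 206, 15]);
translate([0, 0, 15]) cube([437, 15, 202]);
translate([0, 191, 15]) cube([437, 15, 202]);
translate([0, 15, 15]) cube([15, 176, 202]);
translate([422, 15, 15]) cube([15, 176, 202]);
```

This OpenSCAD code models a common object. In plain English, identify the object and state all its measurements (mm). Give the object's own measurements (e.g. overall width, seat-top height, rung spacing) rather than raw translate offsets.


An open-topped rectangular box: outside dimensions 437×206×217 mm, with a uniform wall and base thickness of 15 mm. The base is a full 437×206 slab on the floor; four walls sit on top of the base. The front and back walls (the −y and +y sides) span the full width; the two side walls fit between them.


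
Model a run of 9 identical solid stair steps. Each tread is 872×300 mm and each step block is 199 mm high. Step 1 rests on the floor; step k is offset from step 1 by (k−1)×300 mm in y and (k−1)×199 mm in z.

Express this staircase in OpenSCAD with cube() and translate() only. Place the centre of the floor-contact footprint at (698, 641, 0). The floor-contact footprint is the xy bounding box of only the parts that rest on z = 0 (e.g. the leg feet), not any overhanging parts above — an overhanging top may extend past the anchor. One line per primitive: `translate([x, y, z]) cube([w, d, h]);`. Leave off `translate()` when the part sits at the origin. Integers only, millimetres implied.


translate([262, 491, 0]) cube([872, 300, 199]);
translate([262, 791, 199]) cube([872, 300, 199]);
translate([262, 1091, 398]) cube([872, 300, 199]);
translate([262, 1391, 597]) cube([872, 300, 199]);
translate([262, 1691, 796]) cube([872, 300, 199]);
translate([262, 1991, 995]) cube([872, 300, 199]);
translate([262, 2291, 1194]) cube([872, 300, 199]);
translate([262, 2591, 1393]) cube([872, 300, 199]);
translate([262, 2891, 1592]) cube([872, 300, 199]);


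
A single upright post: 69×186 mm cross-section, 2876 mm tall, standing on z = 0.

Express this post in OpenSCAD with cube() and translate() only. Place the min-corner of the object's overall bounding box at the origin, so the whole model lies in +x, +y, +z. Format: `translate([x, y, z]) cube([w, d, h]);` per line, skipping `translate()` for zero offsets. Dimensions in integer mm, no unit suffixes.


cube([69, 186, 2876]);


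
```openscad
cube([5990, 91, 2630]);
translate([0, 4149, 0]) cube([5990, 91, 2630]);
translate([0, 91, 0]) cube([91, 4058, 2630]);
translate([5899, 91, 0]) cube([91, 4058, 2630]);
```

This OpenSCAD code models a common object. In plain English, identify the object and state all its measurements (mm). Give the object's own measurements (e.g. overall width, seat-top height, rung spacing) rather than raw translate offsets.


The wall frame of a small rectangular building: four walls, each 2630 mm tall and 91 mm thick, enclosing a footprint 5990 mm (x) by 4240 mm (y) outside-to-outside, with no floor or roof. The front and back walls (the −y and +y sides) span the full width; the two side walls fit between them.


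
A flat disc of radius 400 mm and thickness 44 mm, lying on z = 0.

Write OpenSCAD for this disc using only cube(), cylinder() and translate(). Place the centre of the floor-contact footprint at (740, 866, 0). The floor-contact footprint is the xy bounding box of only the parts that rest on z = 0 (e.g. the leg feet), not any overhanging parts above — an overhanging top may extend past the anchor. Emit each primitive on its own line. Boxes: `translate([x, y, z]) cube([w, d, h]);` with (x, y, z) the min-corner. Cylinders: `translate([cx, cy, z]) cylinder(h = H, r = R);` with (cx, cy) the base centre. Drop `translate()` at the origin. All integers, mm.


translate([740, 866, 0]) cylinder(h = 44, r = 400);


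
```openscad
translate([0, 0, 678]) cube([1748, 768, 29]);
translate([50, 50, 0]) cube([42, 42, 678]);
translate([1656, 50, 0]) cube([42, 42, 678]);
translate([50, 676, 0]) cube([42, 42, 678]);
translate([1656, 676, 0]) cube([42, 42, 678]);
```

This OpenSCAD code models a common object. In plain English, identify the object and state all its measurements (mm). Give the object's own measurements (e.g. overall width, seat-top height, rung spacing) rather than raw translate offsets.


A table: top 1748 mm (x) × 768 mm (y), 29 mm thick, upper face at z = 707 mm, on four 42×42 mm square legs, each inset 50 mm from the nearest pair of top edges from z = 0 to the bottom of the top.
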